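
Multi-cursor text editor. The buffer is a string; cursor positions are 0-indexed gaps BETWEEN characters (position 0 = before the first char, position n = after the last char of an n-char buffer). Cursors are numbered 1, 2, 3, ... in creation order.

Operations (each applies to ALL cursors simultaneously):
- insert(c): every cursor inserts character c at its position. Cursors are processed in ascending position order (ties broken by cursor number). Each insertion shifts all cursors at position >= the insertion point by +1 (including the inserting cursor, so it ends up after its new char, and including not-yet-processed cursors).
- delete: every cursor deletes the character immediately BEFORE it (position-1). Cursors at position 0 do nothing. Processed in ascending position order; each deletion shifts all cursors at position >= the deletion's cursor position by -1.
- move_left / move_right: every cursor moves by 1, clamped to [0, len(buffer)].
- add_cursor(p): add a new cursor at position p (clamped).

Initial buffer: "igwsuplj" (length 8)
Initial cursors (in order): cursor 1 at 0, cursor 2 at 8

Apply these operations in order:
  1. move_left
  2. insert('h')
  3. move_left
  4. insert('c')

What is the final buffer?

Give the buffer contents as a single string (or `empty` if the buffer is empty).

After op 1 (move_left): buffer="igwsuplj" (len 8), cursors c1@0 c2@7, authorship ........
After op 2 (insert('h')): buffer="higwsuplhj" (len 10), cursors c1@1 c2@9, authorship 1.......2.
After op 3 (move_left): buffer="higwsuplhj" (len 10), cursors c1@0 c2@8, authorship 1.......2.
After op 4 (insert('c')): buffer="chigwsuplchj" (len 12), cursors c1@1 c2@10, authorship 11.......22.

Answer: chigwsuplchj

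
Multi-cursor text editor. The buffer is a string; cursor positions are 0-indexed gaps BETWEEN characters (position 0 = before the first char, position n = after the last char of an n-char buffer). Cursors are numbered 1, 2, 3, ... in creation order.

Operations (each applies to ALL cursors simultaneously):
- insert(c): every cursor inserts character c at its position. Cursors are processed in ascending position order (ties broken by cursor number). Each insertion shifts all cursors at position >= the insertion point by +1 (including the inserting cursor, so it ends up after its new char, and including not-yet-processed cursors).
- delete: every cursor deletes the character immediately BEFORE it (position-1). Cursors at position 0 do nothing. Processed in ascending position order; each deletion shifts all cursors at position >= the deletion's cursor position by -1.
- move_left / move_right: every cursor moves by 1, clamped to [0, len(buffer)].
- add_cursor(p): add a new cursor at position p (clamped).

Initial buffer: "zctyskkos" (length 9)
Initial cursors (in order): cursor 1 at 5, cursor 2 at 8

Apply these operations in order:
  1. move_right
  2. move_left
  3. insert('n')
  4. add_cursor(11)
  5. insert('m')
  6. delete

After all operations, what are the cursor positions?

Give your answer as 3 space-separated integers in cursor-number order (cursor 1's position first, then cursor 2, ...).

Answer: 6 10 11

Derivation:
After op 1 (move_right): buffer="zctyskkos" (len 9), cursors c1@6 c2@9, authorship .........
After op 2 (move_left): buffer="zctyskkos" (len 9), cursors c1@5 c2@8, authorship .........
After op 3 (insert('n')): buffer="zctysnkkons" (len 11), cursors c1@6 c2@10, authorship .....1...2.
After op 4 (add_cursor(11)): buffer="zctysnkkons" (len 11), cursors c1@6 c2@10 c3@11, authorship .....1...2.
After op 5 (insert('m')): buffer="zctysnmkkonmsm" (len 14), cursors c1@7 c2@12 c3@14, authorship .....11...22.3
After op 6 (delete): buffer="zctysnkkons" (len 11), cursors c1@6 c2@10 c3@11, authorship .....1...2.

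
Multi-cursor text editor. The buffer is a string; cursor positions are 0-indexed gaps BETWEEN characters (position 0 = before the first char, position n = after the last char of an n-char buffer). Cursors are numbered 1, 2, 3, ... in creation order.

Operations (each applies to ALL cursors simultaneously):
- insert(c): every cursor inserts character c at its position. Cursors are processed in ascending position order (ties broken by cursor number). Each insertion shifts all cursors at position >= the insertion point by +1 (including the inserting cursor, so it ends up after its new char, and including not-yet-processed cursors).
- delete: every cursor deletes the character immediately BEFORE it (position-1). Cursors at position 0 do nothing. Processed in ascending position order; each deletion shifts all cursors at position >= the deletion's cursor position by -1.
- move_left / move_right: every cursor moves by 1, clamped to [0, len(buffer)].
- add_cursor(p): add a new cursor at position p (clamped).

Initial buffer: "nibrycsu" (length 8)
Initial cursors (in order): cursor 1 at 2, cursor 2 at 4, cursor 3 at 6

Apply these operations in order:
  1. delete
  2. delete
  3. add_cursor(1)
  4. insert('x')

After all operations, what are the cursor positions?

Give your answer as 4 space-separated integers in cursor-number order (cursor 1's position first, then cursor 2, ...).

Answer: 3 3 3 5

Derivation:
After op 1 (delete): buffer="nbysu" (len 5), cursors c1@1 c2@2 c3@3, authorship .....
After op 2 (delete): buffer="su" (len 2), cursors c1@0 c2@0 c3@0, authorship ..
After op 3 (add_cursor(1)): buffer="su" (len 2), cursors c1@0 c2@0 c3@0 c4@1, authorship ..
After op 4 (insert('x')): buffer="xxxsxu" (len 6), cursors c1@3 c2@3 c3@3 c4@5, authorship 123.4.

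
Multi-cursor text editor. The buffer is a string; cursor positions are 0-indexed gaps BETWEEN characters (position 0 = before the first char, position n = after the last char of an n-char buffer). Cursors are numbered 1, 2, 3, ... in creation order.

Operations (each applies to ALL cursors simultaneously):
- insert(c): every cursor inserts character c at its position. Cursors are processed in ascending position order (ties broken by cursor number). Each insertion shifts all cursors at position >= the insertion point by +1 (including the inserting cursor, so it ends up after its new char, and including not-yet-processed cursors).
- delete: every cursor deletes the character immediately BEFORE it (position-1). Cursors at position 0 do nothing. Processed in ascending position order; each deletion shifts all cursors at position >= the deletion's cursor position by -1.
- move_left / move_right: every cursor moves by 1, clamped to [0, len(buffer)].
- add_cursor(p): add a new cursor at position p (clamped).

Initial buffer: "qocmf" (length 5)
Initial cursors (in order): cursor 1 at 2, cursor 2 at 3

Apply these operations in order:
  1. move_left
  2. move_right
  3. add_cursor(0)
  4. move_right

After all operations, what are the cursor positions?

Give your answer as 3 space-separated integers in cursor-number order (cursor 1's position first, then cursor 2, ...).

Answer: 3 4 1

Derivation:
After op 1 (move_left): buffer="qocmf" (len 5), cursors c1@1 c2@2, authorship .....
After op 2 (move_right): buffer="qocmf" (len 5), cursors c1@2 c2@3, authorship .....
After op 3 (add_cursor(0)): buffer="qocmf" (len 5), cursors c3@0 c1@2 c2@3, authorship .....
After op 4 (move_right): buffer="qocmf" (len 5), cursors c3@1 c1@3 c2@4, authorship .....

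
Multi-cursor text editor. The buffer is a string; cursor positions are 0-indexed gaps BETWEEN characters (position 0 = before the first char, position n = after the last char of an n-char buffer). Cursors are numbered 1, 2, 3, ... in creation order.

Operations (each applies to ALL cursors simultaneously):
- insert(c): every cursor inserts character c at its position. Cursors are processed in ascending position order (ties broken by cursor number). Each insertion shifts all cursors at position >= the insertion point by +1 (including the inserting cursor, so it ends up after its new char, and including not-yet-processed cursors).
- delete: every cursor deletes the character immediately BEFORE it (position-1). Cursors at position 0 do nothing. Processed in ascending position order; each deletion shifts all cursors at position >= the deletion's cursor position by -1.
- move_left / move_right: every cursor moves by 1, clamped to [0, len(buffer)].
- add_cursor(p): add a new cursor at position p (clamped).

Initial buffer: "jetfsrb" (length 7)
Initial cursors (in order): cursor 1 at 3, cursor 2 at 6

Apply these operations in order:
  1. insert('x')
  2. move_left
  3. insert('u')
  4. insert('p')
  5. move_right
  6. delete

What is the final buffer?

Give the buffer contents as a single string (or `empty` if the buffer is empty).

Answer: jetupfsrupb

Derivation:
After op 1 (insert('x')): buffer="jetxfsrxb" (len 9), cursors c1@4 c2@8, authorship ...1...2.
After op 2 (move_left): buffer="jetxfsrxb" (len 9), cursors c1@3 c2@7, authorship ...1...2.
After op 3 (insert('u')): buffer="jetuxfsruxb" (len 11), cursors c1@4 c2@9, authorship ...11...22.
After op 4 (insert('p')): buffer="jetupxfsrupxb" (len 13), cursors c1@5 c2@11, authorship ...111...222.
After op 5 (move_right): buffer="jetupxfsrupxb" (len 13), cursors c1@6 c2@12, authorship ...111...222.
After op 6 (delete): buffer="jetupfsrupb" (len 11), cursors c1@5 c2@10, authorship ...11...22.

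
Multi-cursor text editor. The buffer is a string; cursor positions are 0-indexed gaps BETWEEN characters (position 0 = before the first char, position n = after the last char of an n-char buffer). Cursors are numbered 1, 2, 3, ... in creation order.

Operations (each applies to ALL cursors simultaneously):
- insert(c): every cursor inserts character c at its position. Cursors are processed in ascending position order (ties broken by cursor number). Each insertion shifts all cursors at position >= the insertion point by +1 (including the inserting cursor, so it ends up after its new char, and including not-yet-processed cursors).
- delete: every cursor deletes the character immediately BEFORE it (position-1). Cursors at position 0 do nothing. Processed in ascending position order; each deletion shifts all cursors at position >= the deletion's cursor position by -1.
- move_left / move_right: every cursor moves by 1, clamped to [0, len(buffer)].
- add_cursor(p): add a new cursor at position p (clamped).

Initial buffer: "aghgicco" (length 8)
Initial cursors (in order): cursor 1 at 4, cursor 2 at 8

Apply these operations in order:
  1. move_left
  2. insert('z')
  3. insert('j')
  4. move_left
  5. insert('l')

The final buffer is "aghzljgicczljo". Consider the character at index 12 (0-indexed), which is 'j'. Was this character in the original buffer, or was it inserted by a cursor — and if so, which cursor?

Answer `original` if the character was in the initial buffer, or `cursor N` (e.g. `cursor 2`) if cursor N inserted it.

After op 1 (move_left): buffer="aghgicco" (len 8), cursors c1@3 c2@7, authorship ........
After op 2 (insert('z')): buffer="aghzgicczo" (len 10), cursors c1@4 c2@9, authorship ...1....2.
After op 3 (insert('j')): buffer="aghzjgicczjo" (len 12), cursors c1@5 c2@11, authorship ...11....22.
After op 4 (move_left): buffer="aghzjgicczjo" (len 12), cursors c1@4 c2@10, authorship ...11....22.
After op 5 (insert('l')): buffer="aghzljgicczljo" (len 14), cursors c1@5 c2@12, authorship ...111....222.
Authorship (.=original, N=cursor N): . . . 1 1 1 . . . . 2 2 2 .
Index 12: author = 2

Answer: cursor 2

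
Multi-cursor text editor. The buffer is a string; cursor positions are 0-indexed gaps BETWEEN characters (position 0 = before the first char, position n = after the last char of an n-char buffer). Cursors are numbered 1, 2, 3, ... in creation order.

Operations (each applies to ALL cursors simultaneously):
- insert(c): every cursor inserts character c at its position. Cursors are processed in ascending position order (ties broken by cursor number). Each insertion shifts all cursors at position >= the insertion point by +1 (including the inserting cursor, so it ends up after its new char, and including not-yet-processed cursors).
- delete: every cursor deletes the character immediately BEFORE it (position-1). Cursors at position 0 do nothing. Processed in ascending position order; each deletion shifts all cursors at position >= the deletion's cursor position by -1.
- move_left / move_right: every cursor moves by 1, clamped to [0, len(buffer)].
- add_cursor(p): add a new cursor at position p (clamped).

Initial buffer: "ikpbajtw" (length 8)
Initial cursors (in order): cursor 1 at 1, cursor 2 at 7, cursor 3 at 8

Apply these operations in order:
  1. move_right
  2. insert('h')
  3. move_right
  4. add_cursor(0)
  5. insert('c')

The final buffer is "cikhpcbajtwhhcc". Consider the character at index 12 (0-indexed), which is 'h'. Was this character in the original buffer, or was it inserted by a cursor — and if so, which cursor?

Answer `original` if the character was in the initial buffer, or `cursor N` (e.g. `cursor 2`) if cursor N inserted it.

Answer: cursor 3

Derivation:
After op 1 (move_right): buffer="ikpbajtw" (len 8), cursors c1@2 c2@8 c3@8, authorship ........
After op 2 (insert('h')): buffer="ikhpbajtwhh" (len 11), cursors c1@3 c2@11 c3@11, authorship ..1......23
After op 3 (move_right): buffer="ikhpbajtwhh" (len 11), cursors c1@4 c2@11 c3@11, authorship ..1......23
After op 4 (add_cursor(0)): buffer="ikhpbajtwhh" (len 11), cursors c4@0 c1@4 c2@11 c3@11, authorship ..1......23
After op 5 (insert('c')): buffer="cikhpcbajtwhhcc" (len 15), cursors c4@1 c1@6 c2@15 c3@15, authorship 4..1.1.....2323
Authorship (.=original, N=cursor N): 4 . . 1 . 1 . . . . . 2 3 2 3
Index 12: author = 3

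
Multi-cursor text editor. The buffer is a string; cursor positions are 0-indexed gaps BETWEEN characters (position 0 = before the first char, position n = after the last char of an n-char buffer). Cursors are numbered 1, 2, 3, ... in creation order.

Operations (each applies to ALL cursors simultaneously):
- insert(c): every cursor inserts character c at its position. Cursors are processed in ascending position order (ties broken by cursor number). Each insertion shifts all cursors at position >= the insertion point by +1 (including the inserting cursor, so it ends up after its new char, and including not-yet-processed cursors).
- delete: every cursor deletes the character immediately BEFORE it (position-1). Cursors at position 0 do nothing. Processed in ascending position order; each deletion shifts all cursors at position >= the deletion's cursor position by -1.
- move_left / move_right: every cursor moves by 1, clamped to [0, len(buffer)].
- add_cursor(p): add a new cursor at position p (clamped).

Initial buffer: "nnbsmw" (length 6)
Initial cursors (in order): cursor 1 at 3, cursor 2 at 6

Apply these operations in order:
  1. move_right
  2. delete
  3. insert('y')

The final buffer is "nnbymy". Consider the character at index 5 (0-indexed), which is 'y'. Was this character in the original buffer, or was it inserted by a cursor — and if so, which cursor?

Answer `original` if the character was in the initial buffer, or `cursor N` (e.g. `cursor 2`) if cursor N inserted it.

After op 1 (move_right): buffer="nnbsmw" (len 6), cursors c1@4 c2@6, authorship ......
After op 2 (delete): buffer="nnbm" (len 4), cursors c1@3 c2@4, authorship ....
After op 3 (insert('y')): buffer="nnbymy" (len 6), cursors c1@4 c2@6, authorship ...1.2
Authorship (.=original, N=cursor N): . . . 1 . 2
Index 5: author = 2

Answer: cursor 2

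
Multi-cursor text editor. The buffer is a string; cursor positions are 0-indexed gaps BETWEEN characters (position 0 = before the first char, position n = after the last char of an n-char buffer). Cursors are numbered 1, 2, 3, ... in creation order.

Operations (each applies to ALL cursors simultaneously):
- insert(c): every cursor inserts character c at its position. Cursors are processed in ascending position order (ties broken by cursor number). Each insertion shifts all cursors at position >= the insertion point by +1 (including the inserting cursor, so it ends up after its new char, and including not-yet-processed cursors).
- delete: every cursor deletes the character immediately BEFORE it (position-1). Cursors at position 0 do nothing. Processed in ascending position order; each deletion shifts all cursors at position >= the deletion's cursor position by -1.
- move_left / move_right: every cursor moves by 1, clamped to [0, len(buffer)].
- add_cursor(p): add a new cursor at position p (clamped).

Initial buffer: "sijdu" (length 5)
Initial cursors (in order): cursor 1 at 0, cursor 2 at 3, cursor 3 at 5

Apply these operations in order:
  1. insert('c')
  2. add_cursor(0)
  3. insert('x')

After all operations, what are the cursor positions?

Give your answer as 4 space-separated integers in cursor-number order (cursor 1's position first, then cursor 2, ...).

After op 1 (insert('c')): buffer="csijcduc" (len 8), cursors c1@1 c2@5 c3@8, authorship 1...2..3
After op 2 (add_cursor(0)): buffer="csijcduc" (len 8), cursors c4@0 c1@1 c2@5 c3@8, authorship 1...2..3
After op 3 (insert('x')): buffer="xcxsijcxducx" (len 12), cursors c4@1 c1@3 c2@8 c3@12, authorship 411...22..33

Answer: 3 8 12 1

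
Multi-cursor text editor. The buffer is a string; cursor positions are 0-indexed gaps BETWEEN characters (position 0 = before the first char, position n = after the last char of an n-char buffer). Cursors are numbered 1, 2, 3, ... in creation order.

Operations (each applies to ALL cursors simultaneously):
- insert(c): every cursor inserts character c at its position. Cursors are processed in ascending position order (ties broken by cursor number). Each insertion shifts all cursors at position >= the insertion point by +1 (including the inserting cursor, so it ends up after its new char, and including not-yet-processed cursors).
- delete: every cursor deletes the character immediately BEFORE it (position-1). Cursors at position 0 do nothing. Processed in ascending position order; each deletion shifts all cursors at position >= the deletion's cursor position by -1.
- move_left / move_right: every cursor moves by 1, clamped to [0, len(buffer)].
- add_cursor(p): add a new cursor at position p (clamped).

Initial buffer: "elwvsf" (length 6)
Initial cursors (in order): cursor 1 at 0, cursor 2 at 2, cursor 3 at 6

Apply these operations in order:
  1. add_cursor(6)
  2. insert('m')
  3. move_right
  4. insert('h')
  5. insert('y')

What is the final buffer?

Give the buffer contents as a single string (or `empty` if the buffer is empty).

After op 1 (add_cursor(6)): buffer="elwvsf" (len 6), cursors c1@0 c2@2 c3@6 c4@6, authorship ......
After op 2 (insert('m')): buffer="melmwvsfmm" (len 10), cursors c1@1 c2@4 c3@10 c4@10, authorship 1..2....34
After op 3 (move_right): buffer="melmwvsfmm" (len 10), cursors c1@2 c2@5 c3@10 c4@10, authorship 1..2....34
After op 4 (insert('h')): buffer="mehlmwhvsfmmhh" (len 14), cursors c1@3 c2@7 c3@14 c4@14, authorship 1.1.2.2...3434
After op 5 (insert('y')): buffer="mehylmwhyvsfmmhhyy" (len 18), cursors c1@4 c2@9 c3@18 c4@18, authorship 1.11.2.22...343434

Answer: mehylmwhyvsfmmhhyy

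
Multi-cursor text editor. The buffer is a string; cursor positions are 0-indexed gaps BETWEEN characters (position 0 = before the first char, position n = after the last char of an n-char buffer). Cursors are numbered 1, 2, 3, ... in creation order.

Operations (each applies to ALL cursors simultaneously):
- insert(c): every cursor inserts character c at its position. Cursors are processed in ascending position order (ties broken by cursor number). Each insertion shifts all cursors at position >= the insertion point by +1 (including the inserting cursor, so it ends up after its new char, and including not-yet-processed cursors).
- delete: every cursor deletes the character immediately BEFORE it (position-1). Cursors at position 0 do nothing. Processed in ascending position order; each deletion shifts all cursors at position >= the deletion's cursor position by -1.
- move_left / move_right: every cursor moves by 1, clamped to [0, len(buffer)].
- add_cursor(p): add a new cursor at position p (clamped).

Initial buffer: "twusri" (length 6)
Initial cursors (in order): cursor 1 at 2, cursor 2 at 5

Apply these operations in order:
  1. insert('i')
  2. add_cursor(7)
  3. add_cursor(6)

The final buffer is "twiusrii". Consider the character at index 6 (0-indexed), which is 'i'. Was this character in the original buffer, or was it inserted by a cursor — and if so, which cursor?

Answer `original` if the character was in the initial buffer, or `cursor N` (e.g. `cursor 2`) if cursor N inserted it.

After op 1 (insert('i')): buffer="twiusrii" (len 8), cursors c1@3 c2@7, authorship ..1...2.
After op 2 (add_cursor(7)): buffer="twiusrii" (len 8), cursors c1@3 c2@7 c3@7, authorship ..1...2.
After op 3 (add_cursor(6)): buffer="twiusrii" (len 8), cursors c1@3 c4@6 c2@7 c3@7, authorship ..1...2.
Authorship (.=original, N=cursor N): . . 1 . . . 2 .
Index 6: author = 2

Answer: cursor 2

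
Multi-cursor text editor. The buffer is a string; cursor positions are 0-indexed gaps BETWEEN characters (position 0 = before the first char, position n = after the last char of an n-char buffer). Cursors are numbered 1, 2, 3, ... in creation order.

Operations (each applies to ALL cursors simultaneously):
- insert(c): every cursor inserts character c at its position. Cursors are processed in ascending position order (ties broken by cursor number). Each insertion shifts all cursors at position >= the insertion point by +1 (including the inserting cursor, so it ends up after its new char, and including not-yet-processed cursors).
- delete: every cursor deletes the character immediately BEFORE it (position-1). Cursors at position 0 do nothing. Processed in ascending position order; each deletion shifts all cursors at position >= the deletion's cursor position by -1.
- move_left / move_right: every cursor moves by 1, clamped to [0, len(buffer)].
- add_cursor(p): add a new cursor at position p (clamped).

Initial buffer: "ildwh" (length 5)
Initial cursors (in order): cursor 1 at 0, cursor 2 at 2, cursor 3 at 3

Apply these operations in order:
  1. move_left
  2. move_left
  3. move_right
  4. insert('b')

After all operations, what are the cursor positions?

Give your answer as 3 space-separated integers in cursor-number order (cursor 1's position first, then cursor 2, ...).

Answer: 3 3 5

Derivation:
After op 1 (move_left): buffer="ildwh" (len 5), cursors c1@0 c2@1 c3@2, authorship .....
After op 2 (move_left): buffer="ildwh" (len 5), cursors c1@0 c2@0 c3@1, authorship .....
After op 3 (move_right): buffer="ildwh" (len 5), cursors c1@1 c2@1 c3@2, authorship .....
After op 4 (insert('b')): buffer="ibblbdwh" (len 8), cursors c1@3 c2@3 c3@5, authorship .12.3...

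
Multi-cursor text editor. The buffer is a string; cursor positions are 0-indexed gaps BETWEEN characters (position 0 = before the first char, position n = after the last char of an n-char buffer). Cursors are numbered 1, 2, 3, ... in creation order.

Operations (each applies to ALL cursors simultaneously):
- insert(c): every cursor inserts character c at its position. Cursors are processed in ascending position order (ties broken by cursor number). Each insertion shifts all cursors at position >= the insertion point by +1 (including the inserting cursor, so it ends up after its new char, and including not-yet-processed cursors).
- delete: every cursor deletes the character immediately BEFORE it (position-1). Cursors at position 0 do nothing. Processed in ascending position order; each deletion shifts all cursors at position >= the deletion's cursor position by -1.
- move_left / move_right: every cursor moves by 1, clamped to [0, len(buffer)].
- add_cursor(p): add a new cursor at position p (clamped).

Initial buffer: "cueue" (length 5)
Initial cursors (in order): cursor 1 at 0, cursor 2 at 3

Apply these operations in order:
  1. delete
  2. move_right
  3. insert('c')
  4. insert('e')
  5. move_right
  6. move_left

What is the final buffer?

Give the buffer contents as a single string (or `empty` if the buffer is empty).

After op 1 (delete): buffer="cuue" (len 4), cursors c1@0 c2@2, authorship ....
After op 2 (move_right): buffer="cuue" (len 4), cursors c1@1 c2@3, authorship ....
After op 3 (insert('c')): buffer="ccuuce" (len 6), cursors c1@2 c2@5, authorship .1..2.
After op 4 (insert('e')): buffer="cceuucee" (len 8), cursors c1@3 c2@7, authorship .11..22.
After op 5 (move_right): buffer="cceuucee" (len 8), cursors c1@4 c2@8, authorship .11..22.
After op 6 (move_left): buffer="cceuucee" (len 8), cursors c1@3 c2@7, authorship .11..22.

Answer: cceuucee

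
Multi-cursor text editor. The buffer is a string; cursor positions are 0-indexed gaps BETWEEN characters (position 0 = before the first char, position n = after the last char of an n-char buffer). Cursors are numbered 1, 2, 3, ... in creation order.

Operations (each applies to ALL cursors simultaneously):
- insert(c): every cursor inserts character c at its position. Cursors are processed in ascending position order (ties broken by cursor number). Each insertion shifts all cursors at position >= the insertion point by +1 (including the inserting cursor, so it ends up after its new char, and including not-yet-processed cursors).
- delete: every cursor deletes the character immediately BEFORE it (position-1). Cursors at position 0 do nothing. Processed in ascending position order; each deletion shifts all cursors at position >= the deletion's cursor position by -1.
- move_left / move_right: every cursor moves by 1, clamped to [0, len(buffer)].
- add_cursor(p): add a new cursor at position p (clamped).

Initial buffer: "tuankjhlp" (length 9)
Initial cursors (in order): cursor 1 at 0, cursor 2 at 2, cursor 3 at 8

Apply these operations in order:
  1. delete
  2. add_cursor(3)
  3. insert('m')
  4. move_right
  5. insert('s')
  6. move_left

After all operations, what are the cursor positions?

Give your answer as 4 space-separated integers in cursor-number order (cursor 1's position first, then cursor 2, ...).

Answer: 2 5 14 9

Derivation:
After op 1 (delete): buffer="tankjhp" (len 7), cursors c1@0 c2@1 c3@6, authorship .......
After op 2 (add_cursor(3)): buffer="tankjhp" (len 7), cursors c1@0 c2@1 c4@3 c3@6, authorship .......
After op 3 (insert('m')): buffer="mtmanmkjhmp" (len 11), cursors c1@1 c2@3 c4@6 c3@10, authorship 1.2..4...3.
After op 4 (move_right): buffer="mtmanmkjhmp" (len 11), cursors c1@2 c2@4 c4@7 c3@11, authorship 1.2..4...3.
After op 5 (insert('s')): buffer="mtsmasnmksjhmps" (len 15), cursors c1@3 c2@6 c4@10 c3@15, authorship 1.12.2.4.4..3.3
After op 6 (move_left): buffer="mtsmasnmksjhmps" (len 15), cursors c1@2 c2@5 c4@9 c3@14, authorship 1.12.2.4.4..3.3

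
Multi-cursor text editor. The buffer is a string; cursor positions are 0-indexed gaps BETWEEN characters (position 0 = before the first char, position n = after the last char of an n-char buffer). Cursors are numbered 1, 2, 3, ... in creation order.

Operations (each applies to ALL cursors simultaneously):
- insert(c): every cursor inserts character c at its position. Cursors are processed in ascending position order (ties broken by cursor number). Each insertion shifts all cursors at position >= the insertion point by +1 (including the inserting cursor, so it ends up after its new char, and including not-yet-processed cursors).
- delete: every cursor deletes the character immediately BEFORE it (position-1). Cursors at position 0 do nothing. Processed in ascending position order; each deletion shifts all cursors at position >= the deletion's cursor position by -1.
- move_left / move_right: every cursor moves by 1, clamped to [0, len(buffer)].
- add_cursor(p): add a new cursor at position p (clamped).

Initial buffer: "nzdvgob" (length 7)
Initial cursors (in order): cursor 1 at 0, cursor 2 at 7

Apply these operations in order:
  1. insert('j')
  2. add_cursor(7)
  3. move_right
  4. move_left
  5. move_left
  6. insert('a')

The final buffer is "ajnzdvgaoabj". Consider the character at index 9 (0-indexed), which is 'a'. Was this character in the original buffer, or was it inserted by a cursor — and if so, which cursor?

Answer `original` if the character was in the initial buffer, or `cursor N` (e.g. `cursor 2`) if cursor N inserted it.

Answer: cursor 2

Derivation:
After op 1 (insert('j')): buffer="jnzdvgobj" (len 9), cursors c1@1 c2@9, authorship 1.......2
After op 2 (add_cursor(7)): buffer="jnzdvgobj" (len 9), cursors c1@1 c3@7 c2@9, authorship 1.......2
After op 3 (move_right): buffer="jnzdvgobj" (len 9), cursors c1@2 c3@8 c2@9, authorship 1.......2
After op 4 (move_left): buffer="jnzdvgobj" (len 9), cursors c1@1 c3@7 c2@8, authorship 1.......2
After op 5 (move_left): buffer="jnzdvgobj" (len 9), cursors c1@0 c3@6 c2@7, authorship 1.......2
After op 6 (insert('a')): buffer="ajnzdvgaoabj" (len 12), cursors c1@1 c3@8 c2@10, authorship 11.....3.2.2
Authorship (.=original, N=cursor N): 1 1 . . . . . 3 . 2 . 2
Index 9: author = 2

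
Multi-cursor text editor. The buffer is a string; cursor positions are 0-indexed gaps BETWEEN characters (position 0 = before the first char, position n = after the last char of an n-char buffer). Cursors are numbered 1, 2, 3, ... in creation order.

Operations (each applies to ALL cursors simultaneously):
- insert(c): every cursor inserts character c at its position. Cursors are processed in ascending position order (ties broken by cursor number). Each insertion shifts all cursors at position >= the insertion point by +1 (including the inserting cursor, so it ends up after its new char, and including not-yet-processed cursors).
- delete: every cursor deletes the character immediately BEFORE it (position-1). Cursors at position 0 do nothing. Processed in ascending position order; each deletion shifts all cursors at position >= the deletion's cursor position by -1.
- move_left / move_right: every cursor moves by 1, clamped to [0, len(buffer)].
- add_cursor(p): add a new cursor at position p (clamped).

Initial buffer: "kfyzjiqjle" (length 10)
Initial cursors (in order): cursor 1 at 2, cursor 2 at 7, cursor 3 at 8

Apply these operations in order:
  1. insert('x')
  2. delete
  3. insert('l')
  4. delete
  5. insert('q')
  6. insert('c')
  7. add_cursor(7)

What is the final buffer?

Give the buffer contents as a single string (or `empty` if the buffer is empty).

After op 1 (insert('x')): buffer="kfxyzjiqxjxle" (len 13), cursors c1@3 c2@9 c3@11, authorship ..1.....2.3..
After op 2 (delete): buffer="kfyzjiqjle" (len 10), cursors c1@2 c2@7 c3@8, authorship ..........
After op 3 (insert('l')): buffer="kflyzjiqljlle" (len 13), cursors c1@3 c2@9 c3@11, authorship ..1.....2.3..
After op 4 (delete): buffer="kfyzjiqjle" (len 10), cursors c1@2 c2@7 c3@8, authorship ..........
After op 5 (insert('q')): buffer="kfqyzjiqqjqle" (len 13), cursors c1@3 c2@9 c3@11, authorship ..1.....2.3..
After op 6 (insert('c')): buffer="kfqcyzjiqqcjqcle" (len 16), cursors c1@4 c2@11 c3@14, authorship ..11.....22.33..
After op 7 (add_cursor(7)): buffer="kfqcyzjiqqcjqcle" (len 16), cursors c1@4 c4@7 c2@11 c3@14, authorship ..11.....22.33..

Answer: kfqcyzjiqqcjqcle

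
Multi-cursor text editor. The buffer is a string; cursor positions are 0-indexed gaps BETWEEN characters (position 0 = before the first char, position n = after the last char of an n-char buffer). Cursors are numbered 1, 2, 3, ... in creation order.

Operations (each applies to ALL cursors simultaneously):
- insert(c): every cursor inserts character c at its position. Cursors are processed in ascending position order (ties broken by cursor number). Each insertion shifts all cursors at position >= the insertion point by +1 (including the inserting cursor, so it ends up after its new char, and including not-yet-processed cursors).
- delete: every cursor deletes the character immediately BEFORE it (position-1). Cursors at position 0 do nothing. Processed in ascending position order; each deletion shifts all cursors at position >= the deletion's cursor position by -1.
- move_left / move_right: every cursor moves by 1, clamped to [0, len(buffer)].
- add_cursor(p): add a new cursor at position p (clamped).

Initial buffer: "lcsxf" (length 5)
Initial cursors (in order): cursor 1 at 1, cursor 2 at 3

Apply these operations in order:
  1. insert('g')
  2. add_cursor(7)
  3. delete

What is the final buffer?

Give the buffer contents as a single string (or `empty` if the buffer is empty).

Answer: lcsx

Derivation:
After op 1 (insert('g')): buffer="lgcsgxf" (len 7), cursors c1@2 c2@5, authorship .1..2..
After op 2 (add_cursor(7)): buffer="lgcsgxf" (len 7), cursors c1@2 c2@5 c3@7, authorship .1..2..
After op 3 (delete): buffer="lcsx" (len 4), cursors c1@1 c2@3 c3@4, authorship ....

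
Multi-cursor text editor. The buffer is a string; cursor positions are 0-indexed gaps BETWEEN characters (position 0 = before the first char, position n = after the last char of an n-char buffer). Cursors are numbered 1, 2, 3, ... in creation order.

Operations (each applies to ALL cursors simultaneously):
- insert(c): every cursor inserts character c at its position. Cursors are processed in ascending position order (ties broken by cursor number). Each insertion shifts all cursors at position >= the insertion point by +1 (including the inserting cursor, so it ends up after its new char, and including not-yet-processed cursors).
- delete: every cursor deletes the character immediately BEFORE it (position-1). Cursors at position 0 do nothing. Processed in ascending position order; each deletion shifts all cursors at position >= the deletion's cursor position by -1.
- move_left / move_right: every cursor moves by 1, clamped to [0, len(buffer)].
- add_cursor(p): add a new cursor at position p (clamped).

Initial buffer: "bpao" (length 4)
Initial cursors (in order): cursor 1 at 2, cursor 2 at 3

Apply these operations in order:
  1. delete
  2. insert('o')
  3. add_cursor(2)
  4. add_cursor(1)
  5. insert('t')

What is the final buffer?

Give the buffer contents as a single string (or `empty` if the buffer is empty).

After op 1 (delete): buffer="bo" (len 2), cursors c1@1 c2@1, authorship ..
After op 2 (insert('o')): buffer="booo" (len 4), cursors c1@3 c2@3, authorship .12.
After op 3 (add_cursor(2)): buffer="booo" (len 4), cursors c3@2 c1@3 c2@3, authorship .12.
After op 4 (add_cursor(1)): buffer="booo" (len 4), cursors c4@1 c3@2 c1@3 c2@3, authorship .12.
After op 5 (insert('t')): buffer="btototto" (len 8), cursors c4@2 c3@4 c1@7 c2@7, authorship .413212.

Answer: btototto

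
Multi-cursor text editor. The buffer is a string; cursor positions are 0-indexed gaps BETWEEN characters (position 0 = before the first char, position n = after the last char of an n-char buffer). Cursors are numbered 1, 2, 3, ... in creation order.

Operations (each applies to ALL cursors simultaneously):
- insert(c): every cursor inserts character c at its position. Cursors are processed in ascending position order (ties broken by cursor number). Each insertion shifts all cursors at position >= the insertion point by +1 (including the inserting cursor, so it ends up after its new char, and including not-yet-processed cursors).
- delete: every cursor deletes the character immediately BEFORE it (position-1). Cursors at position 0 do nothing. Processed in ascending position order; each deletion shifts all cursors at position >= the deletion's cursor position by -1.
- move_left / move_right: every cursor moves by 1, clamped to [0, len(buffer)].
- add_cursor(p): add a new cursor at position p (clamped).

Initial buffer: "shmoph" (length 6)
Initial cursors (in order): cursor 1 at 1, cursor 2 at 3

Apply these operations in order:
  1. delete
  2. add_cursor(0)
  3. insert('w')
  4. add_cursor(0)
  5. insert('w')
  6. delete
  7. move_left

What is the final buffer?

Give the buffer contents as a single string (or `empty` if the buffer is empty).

After op 1 (delete): buffer="hoph" (len 4), cursors c1@0 c2@1, authorship ....
After op 2 (add_cursor(0)): buffer="hoph" (len 4), cursors c1@0 c3@0 c2@1, authorship ....
After op 3 (insert('w')): buffer="wwhwoph" (len 7), cursors c1@2 c3@2 c2@4, authorship 13.2...
After op 4 (add_cursor(0)): buffer="wwhwoph" (len 7), cursors c4@0 c1@2 c3@2 c2@4, authorship 13.2...
After op 5 (insert('w')): buffer="wwwwwhwwoph" (len 11), cursors c4@1 c1@5 c3@5 c2@8, authorship 41313.22...
After op 6 (delete): buffer="wwhwoph" (len 7), cursors c4@0 c1@2 c3@2 c2@4, authorship 13.2...
After op 7 (move_left): buffer="wwhwoph" (len 7), cursors c4@0 c1@1 c3@1 c2@3, authorship 13.2...

Answer: wwhwoph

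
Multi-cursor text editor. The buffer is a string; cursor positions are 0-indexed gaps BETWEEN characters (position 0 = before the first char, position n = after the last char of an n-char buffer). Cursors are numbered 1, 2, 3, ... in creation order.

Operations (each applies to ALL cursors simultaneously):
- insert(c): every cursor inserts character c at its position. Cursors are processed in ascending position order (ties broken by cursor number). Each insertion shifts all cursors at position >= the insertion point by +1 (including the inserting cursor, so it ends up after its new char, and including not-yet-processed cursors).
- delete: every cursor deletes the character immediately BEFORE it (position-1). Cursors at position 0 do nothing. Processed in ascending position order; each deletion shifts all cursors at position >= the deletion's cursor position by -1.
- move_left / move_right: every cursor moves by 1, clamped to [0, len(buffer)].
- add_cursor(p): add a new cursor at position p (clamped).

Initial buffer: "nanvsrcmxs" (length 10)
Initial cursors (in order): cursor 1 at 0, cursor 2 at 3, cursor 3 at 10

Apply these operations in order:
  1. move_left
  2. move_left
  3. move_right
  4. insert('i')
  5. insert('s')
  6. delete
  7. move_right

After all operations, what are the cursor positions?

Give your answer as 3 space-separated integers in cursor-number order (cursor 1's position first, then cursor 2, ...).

Answer: 3 5 13

Derivation:
After op 1 (move_left): buffer="nanvsrcmxs" (len 10), cursors c1@0 c2@2 c3@9, authorship ..........
After op 2 (move_left): buffer="nanvsrcmxs" (len 10), cursors c1@0 c2@1 c3@8, authorship ..........
After op 3 (move_right): buffer="nanvsrcmxs" (len 10), cursors c1@1 c2@2 c3@9, authorship ..........
After op 4 (insert('i')): buffer="niainvsrcmxis" (len 13), cursors c1@2 c2@4 c3@12, authorship .1.2.......3.
After op 5 (insert('s')): buffer="nisaisnvsrcmxiss" (len 16), cursors c1@3 c2@6 c3@15, authorship .11.22.......33.
After op 6 (delete): buffer="niainvsrcmxis" (len 13), cursors c1@2 c2@4 c3@12, authorship .1.2.......3.
After op 7 (move_right): buffer="niainvsrcmxis" (len 13), cursors c1@3 c2@5 c3@13, authorship .1.2.......3.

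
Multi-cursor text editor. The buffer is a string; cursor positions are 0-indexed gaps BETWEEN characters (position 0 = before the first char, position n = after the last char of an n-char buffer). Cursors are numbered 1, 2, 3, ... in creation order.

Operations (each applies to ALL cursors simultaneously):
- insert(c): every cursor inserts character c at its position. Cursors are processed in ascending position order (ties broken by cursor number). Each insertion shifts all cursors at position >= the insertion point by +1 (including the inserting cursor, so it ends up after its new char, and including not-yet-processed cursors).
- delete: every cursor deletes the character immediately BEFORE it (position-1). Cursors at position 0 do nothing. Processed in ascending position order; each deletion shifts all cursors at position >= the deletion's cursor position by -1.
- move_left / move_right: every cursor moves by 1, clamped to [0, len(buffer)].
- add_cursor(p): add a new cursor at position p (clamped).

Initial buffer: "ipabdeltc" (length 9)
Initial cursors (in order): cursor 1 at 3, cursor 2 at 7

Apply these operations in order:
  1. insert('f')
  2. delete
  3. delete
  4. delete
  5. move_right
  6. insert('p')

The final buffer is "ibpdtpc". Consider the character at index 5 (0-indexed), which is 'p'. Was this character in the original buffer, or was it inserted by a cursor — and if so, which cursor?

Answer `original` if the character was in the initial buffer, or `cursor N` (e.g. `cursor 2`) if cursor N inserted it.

After op 1 (insert('f')): buffer="ipafbdelftc" (len 11), cursors c1@4 c2@9, authorship ...1....2..
After op 2 (delete): buffer="ipabdeltc" (len 9), cursors c1@3 c2@7, authorship .........
After op 3 (delete): buffer="ipbdetc" (len 7), cursors c1@2 c2@5, authorship .......
After op 4 (delete): buffer="ibdtc" (len 5), cursors c1@1 c2@3, authorship .....
After op 5 (move_right): buffer="ibdtc" (len 5), cursors c1@2 c2@4, authorship .....
After op 6 (insert('p')): buffer="ibpdtpc" (len 7), cursors c1@3 c2@6, authorship ..1..2.
Authorship (.=original, N=cursor N): . . 1 . . 2 .
Index 5: author = 2

Answer: cursor 2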